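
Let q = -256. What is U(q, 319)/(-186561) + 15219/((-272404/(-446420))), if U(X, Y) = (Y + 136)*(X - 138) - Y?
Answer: 105629722004728/4234996887 ≈ 24942.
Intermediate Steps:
U(X, Y) = -Y + (-138 + X)*(136 + Y) (U(X, Y) = (136 + Y)*(-138 + X) - Y = (-138 + X)*(136 + Y) - Y = -Y + (-138 + X)*(136 + Y))
U(q, 319)/(-186561) + 15219/((-272404/(-446420))) = (-18768 - 139*319 + 136*(-256) - 256*319)/(-186561) + 15219/((-272404/(-446420))) = (-18768 - 44341 - 34816 - 81664)*(-1/186561) + 15219/((-272404*(-1/446420))) = -179589*(-1/186561) + 15219/(68101/111605) = 59863/62187 + 15219*(111605/68101) = 59863/62187 + 1698516495/68101 = 105629722004728/4234996887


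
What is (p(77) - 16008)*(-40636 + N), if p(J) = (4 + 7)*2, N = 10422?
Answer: 483001004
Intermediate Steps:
p(J) = 22 (p(J) = 11*2 = 22)
(p(77) - 16008)*(-40636 + N) = (22 - 16008)*(-40636 + 10422) = -15986*(-30214) = 483001004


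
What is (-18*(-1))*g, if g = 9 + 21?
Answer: 540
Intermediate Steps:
g = 30
(-18*(-1))*g = -18*(-1)*30 = 18*30 = 540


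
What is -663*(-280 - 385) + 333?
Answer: 441228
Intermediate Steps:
-663*(-280 - 385) + 333 = -663*(-665) + 333 = 440895 + 333 = 441228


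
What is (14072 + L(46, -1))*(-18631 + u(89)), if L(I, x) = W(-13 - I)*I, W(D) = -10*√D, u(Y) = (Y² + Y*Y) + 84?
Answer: -38064760 + 1244300*I*√59 ≈ -3.8065e+7 + 9.5576e+6*I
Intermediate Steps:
u(Y) = 84 + 2*Y² (u(Y) = (Y² + Y²) + 84 = 2*Y² + 84 = 84 + 2*Y²)
L(I, x) = -10*I*√(-13 - I) (L(I, x) = (-10*√(-13 - I))*I = -10*I*√(-13 - I))
(14072 + L(46, -1))*(-18631 + u(89)) = (14072 - 10*46*√(-13 - 1*46))*(-18631 + (84 + 2*89²)) = (14072 - 10*46*√(-13 - 46))*(-18631 + (84 + 2*7921)) = (14072 - 10*46*√(-59))*(-18631 + (84 + 15842)) = (14072 - 10*46*I*√59)*(-18631 + 15926) = (14072 - 460*I*√59)*(-2705) = -38064760 + 1244300*I*√59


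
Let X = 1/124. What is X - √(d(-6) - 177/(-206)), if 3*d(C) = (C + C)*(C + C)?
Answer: 1/124 - √2073390/206 ≈ -6.9819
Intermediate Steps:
d(C) = 4*C²/3 (d(C) = ((C + C)*(C + C))/3 = ((2*C)*(2*C))/3 = (4*C²)/3 = 4*C²/3)
X = 1/124 ≈ 0.0080645
X - √(d(-6) - 177/(-206)) = 1/124 - √((4/3)*(-6)² - 177/(-206)) = 1/124 - √((4/3)*36 - 177*(-1/206)) = 1/124 - √(48 + 177/206) = 1/124 - √(10065/206) = 1/124 - √2073390/206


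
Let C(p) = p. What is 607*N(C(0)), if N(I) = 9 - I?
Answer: 5463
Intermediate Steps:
607*N(C(0)) = 607*(9 - 1*0) = 607*(9 + 0) = 607*9 = 5463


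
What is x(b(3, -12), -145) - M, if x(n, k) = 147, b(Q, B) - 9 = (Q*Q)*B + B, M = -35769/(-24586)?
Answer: 3578373/24586 ≈ 145.55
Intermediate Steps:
M = 35769/24586 (M = -35769*(-1/24586) = 35769/24586 ≈ 1.4549)
b(Q, B) = 9 + B + B*Q² (b(Q, B) = 9 + ((Q*Q)*B + B) = 9 + (Q²*B + B) = 9 + (B*Q² + B) = 9 + (B + B*Q²) = 9 + B + B*Q²)
x(b(3, -12), -145) - M = 147 - 1*35769/24586 = 147 - 35769/24586 = 3578373/24586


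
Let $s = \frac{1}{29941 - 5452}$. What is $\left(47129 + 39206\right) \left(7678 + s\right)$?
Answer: $\frac{16233271589905}{24489} \approx 6.6288 \cdot 10^{8}$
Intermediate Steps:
$s = \frac{1}{24489} \approx 4.0835 \cdot 10^{-5}$
$\left(47129 + 39206\right) \left(7678 + s\right) = \left(47129 + 39206\right) \left(7678 + \frac{1}{24489}\right) = 86335 \cdot \frac{188026543}{24489} = \frac{16233271589905}{24489}$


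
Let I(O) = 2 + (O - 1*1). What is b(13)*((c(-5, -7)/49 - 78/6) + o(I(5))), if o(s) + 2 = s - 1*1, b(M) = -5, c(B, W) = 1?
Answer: 2445/49 ≈ 49.898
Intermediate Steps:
I(O) = 1 + O (I(O) = 2 + (O - 1) = 2 + (-1 + O) = 1 + O)
o(s) = -3 + s (o(s) = -2 + (s - 1*1) = -2 + (s - 1) = -2 + (-1 + s) = -3 + s)
b(13)*((c(-5, -7)/49 - 78/6) + o(I(5))) = -5*((1/49 - 78/6) + (-3 + (1 + 5))) = -5*((1*(1/49) - 78*1/6) + (-3 + 6)) = -5*((1/49 - 13) + 3) = -5*(-636/49 + 3) = -5*(-489/49) = 2445/49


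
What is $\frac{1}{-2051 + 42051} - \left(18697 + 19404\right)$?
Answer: $- \frac{1524039999}{40000} \approx -38101.0$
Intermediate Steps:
$\frac{1}{-2051 + 42051} - \left(18697 + 19404\right) = \frac{1}{40000} - 38101 = - \frac{1524039999}{40000}$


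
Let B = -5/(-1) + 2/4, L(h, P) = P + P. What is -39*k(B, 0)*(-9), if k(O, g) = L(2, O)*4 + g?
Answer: 15444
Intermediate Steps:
L(h, P) = 2*P
B = 11/2 (B = -5*(-1) + 2*(¼) = 5 + ½ = 11/2 ≈ 5.5000)
k(O, g) = g + 8*O (k(O, g) = (2*O)*4 + g = 8*O + g = g + 8*O)
-39*k(B, 0)*(-9) = -39*(0 + 8*(11/2))*(-9) = -39*(0 + 44)*(-9) = -39*44*(-9) = -1716*(-9) = 15444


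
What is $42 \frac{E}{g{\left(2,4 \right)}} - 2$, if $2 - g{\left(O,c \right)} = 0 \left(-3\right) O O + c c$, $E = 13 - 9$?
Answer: $-14$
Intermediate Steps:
$E = 4$ ($E = 13 - 9 = 4$)
$g{\left(O,c \right)} = 2 - c^{2}$ ($g{\left(O,c \right)} = 2 - \left(0 \left(-3\right) O O + c c\right) = 2 - \left(0 O O + c^{2}\right) = 2 - \left(0 O + c^{2}\right) = 2 - \left(0 + c^{2}\right) = 2 - c^{2}$)
$42 \frac{E}{g{\left(2,4 \right)}} - 2 = 42 \frac{4}{2 - 4^{2}} - 2 = 42 \frac{4}{2 - 16} - 2 = 42 \frac{4}{-14} - 2 = 42 \cdot 4 \left(- \frac{1}{14}\right) - 2 = 42 \left(- \frac{2}{7}\right) - 2 = -12 - 2 = -14$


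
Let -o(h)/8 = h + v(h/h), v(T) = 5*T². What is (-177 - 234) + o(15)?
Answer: -571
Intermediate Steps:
o(h) = -40 - 8*h (o(h) = -8*(h + 5*(h/h)²) = -8*(h + 5*1²) = -8*(h + 5*1) = -8*(h + 5) = -8*(5 + h) = -40 - 8*h)
(-177 - 234) + o(15) = (-177 - 234) + (-40 - 8*15) = -411 + (-40 - 120) = -411 - 160 = -571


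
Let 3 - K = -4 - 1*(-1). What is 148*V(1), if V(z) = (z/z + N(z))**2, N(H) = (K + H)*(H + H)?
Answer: 33300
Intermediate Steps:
K = 6 (K = 3 - (-4 - 1*(-1)) = 3 - (-4 + 1) = 3 - 1*(-3) = 3 + 3 = 6)
N(H) = 2*H*(6 + H) (N(H) = (6 + H)*(H + H) = (6 + H)*(2*H) = 2*H*(6 + H))
V(z) = (1 + 2*z*(6 + z))**2 (V(z) = (z/z + 2*z*(6 + z))**2 = (1 + 2*z*(6 + z))**2)
148*V(1) = 148*(1 + 2*1*(6 + 1))**2 = 148*(1 + 2*1*7)**2 = 148*(1 + 14)**2 = 148*15**2 = 148*225 = 33300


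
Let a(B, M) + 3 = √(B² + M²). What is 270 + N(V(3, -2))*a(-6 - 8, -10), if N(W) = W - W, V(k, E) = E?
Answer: 270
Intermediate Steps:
a(B, M) = -3 + √(B² + M²)
N(W) = 0
270 + N(V(3, -2))*a(-6 - 8, -10) = 270 + 0*(-3 + √((-6 - 8)² + (-10)²)) = 270 + 0*(-3 + √((-14)² + 100)) = 270 + 0*(-3 + √(196 + 100)) = 270 + 0*(-3 + √296) = 270 + 0*(-3 + 2*√74) = 270 + 0 = 270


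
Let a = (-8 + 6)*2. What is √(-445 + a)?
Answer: I*√449 ≈ 21.19*I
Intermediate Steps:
a = -4 (a = -2*2 = -4)
√(-445 + a) = √(-445 - 4) = √(-449) = I*√449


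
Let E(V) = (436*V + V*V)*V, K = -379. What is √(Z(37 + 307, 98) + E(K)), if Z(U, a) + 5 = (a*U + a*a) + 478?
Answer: √8231326 ≈ 2869.0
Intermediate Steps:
Z(U, a) = 473 + a² + U*a (Z(U, a) = -5 + ((a*U + a*a) + 478) = -5 + ((U*a + a²) + 478) = -5 + ((a² + U*a) + 478) = -5 + (478 + a² + U*a) = 473 + a² + U*a)
E(V) = V*(V² + 436*V) (E(V) = (436*V + V²)*V = (V² + 436*V)*V = V*(V² + 436*V))
√(Z(37 + 307, 98) + E(K)) = √((473 + 98² + (37 + 307)*98) + (-379)²*(436 - 379)) = √((473 + 9604 + 344*98) + 143641*57) = √((473 + 9604 + 33712) + 8187537) = √(43789 + 8187537) = √8231326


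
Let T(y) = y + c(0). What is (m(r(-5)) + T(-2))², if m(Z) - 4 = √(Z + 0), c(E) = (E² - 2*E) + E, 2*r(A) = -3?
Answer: (4 + I*√6)²/4 ≈ 2.5 + 4.899*I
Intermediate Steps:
r(A) = -3/2 (r(A) = (½)*(-3) = -3/2)
c(E) = E² - E
T(y) = y (T(y) = y + 0*(-1 + 0) = y + 0*(-1) = y + 0 = y)
m(Z) = 4 + √Z (m(Z) = 4 + √(Z + 0) = 4 + √Z)
(m(r(-5)) + T(-2))² = ((4 + √(-3/2)) - 2)² = ((4 + I*√6/2) - 2)² = (2 + I*√6/2)²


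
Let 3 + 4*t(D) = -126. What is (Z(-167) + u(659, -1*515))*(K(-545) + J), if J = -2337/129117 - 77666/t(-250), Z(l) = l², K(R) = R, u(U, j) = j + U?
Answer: 289993269726830/5552031 ≈ 5.2232e+7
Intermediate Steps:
t(D) = -129/4 (t(D) = -¾ + (¼)*(-126) = -¾ - 63/2 = -129/4)
u(U, j) = U + j
J = 13370567405/5552031 (J = -2337/129117 - 77666/(-129/4) = -2337*1/129117 - 77666*(-4/129) = -779/43039 + 310664/129 = 13370567405/5552031 ≈ 2408.2)
(Z(-167) + u(659, -1*515))*(K(-545) + J) = ((-167)² + (659 - 1*515))*(-545 + 13370567405/5552031) = (27889 + (659 - 515))*(10344710510/5552031) = (27889 + 144)*(10344710510/5552031) = 28033*(10344710510/5552031) = 289993269726830/5552031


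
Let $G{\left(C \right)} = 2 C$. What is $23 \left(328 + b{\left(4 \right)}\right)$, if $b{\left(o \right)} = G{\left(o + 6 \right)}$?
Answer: $8004$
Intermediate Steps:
$b{\left(o \right)} = 12 + 2 o$ ($b{\left(o \right)} = 2 \left(o + 6\right) = 2 \left(6 + o\right) = 12 + 2 o$)
$23 \left(328 + b{\left(4 \right)}\right) = 23 \left(328 + \left(12 + 2 \cdot 4\right)\right) = 23 \left(328 + \left(12 + 8\right)\right) = 23 \left(328 + 20\right) = 23 \cdot 348 = 8004$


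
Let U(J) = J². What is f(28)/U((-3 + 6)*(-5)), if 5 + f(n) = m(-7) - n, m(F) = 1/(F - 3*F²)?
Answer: -5083/34650 ≈ -0.14670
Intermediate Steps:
f(n) = -771/154 - n (f(n) = -5 + (-1/(-7*(-1 + 3*(-7))) - n) = -5 + (-1*(-⅐)/(-1 - 21) - n) = -5 + (-1*(-⅐)/(-22) - n) = -5 + (-1*(-⅐)*(-1/22) - n) = -5 + (-1/154 - n) = -771/154 - n)
f(28)/U((-3 + 6)*(-5)) = (-771/154 - 1*28)/(((-3 + 6)*(-5))²) = (-771/154 - 28)/((3*(-5))²) = -5083/(154*((-15)²)) = -5083/154/225 = -5083/154*1/225 = -5083/34650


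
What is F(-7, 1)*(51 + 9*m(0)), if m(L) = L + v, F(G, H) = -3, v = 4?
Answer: -261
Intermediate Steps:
m(L) = 4 + L (m(L) = L + 4 = 4 + L)
F(-7, 1)*(51 + 9*m(0)) = -3*(51 + 9*(4 + 0)) = -3*(51 + 9*4) = -3*(51 + 36) = -3*87 = -261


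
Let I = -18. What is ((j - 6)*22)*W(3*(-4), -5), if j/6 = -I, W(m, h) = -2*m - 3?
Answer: 47124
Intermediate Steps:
W(m, h) = -3 - 2*m
j = 108 (j = 6*(-1*(-18)) = 6*18 = 108)
((j - 6)*22)*W(3*(-4), -5) = ((108 - 6)*22)*(-3 - 6*(-4)) = (102*22)*(-3 - 2*(-12)) = 2244*(-3 + 24) = 2244*21 = 47124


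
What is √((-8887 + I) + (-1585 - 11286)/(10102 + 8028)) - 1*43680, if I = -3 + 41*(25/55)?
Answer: -43680 + I*√7201285558170/28490 ≈ -43680.0 + 94.192*I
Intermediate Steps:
I = 172/11 (I = -3 + 41*(25*(1/55)) = -3 + 41*(5/11) = -3 + 205/11 = 172/11 ≈ 15.636)
√((-8887 + I) + (-1585 - 11286)/(10102 + 8028)) - 1*43680 = √((-8887 + 172/11) + (-1585 - 11286)/(10102 + 8028)) - 1*43680 = √(-97585/11 - 12871/18130) - 43680 = √(-1769357631/199430) - 43680 = I*√7201285558170/28490 - 43680 = -43680 + I*√7201285558170/28490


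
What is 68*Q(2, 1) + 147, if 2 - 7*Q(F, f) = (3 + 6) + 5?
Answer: 213/7 ≈ 30.429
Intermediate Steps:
Q(F, f) = -12/7 (Q(F, f) = 2/7 - ((3 + 6) + 5)/7 = 2/7 - (9 + 5)/7 = 2/7 - ⅐*14 = 2/7 - 2 = -12/7)
68*Q(2, 1) + 147 = 68*(-12/7) + 147 = -816/7 + 147 = 213/7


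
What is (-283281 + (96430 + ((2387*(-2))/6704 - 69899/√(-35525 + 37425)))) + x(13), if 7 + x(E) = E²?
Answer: -625783915/3352 - 69899*√19/190 ≈ -1.8829e+5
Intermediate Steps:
x(E) = -7 + E²
(-283281 + (96430 + ((2387*(-2))/6704 - 69899/√(-35525 + 37425)))) + x(13) = (-283281 + (96430 + ((2387*(-2))/6704 - 69899/√(-35525 + 37425)))) + (-7 + 13²) = (-283281 + (96430 + (-4774*1/6704 - 69899*√19/190))) + (-7 + 169) = (-283281 + (96430 + (-2387/3352 - 69899*√19/190))) + 162 = (-283281 + (323230973/3352 - 69899*√19/190)) + 162 = (-626326939/3352 - 69899*√19/190) + 162 = -625783915/3352 - 69899*√19/190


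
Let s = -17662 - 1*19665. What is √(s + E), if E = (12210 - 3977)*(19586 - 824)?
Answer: √154430219 ≈ 12427.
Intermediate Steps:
s = -37327 (s = -17662 - 19665 = -37327)
E = 154467546 (E = 8233*18762 = 154467546)
√(s + E) = √(-37327 + 154467546) = √154430219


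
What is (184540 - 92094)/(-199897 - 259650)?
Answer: -92446/459547 ≈ -0.20117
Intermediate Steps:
(184540 - 92094)/(-199897 - 259650) = 92446/(-459547) = 92446*(-1/459547) = -92446/459547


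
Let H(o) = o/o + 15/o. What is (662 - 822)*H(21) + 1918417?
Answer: 13426999/7 ≈ 1.9181e+6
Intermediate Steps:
H(o) = 1 + 15/o
(662 - 822)*H(21) + 1918417 = (662 - 822)*((15 + 21)/21) + 1918417 = -160*36/21 + 1918417 = -160*12/7 + 1918417 = -1920/7 + 1918417 = 13426999/7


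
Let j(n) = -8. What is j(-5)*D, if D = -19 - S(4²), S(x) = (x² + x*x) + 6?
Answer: 4296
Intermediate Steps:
S(x) = 6 + 2*x² (S(x) = (x² + x²) + 6 = 2*x² + 6 = 6 + 2*x²)
D = -537 (D = -19 - (6 + 2*(4²)²) = -19 - (6 + 2*16²) = -19 - (6 + 2*256) = -19 - (6 + 512) = -19 - 1*518 = -19 - 518 = -537)
j(-5)*D = -8*(-537) = 4296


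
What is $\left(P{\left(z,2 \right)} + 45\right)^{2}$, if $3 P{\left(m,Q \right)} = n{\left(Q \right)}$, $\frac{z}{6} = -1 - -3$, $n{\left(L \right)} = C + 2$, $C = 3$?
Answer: $\frac{19600}{9} \approx 2177.8$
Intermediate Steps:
$n{\left(L \right)} = 5$ ($n{\left(L \right)} = 3 + 2 = 5$)
$z = 12$ ($z = 6 \left(-1 - -3\right) = 6 \left(-1 + 3\right) = 6 \cdot 2 = 12$)
$P{\left(m,Q \right)} = \frac{5}{3}$ ($P{\left(m,Q \right)} = \frac{1}{3} \cdot 5 = \frac{5}{3}$)
$\left(P{\left(z,2 \right)} + 45\right)^{2} = \left(\frac{5}{3} + 45\right)^{2} = \left(\frac{140}{3}\right)^{2} = \frac{19600}{9}$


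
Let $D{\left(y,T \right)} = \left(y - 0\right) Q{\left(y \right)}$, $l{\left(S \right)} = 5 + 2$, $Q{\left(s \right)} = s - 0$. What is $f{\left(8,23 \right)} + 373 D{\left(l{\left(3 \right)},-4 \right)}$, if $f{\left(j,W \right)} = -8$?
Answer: $18269$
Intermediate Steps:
$Q{\left(s \right)} = s$ ($Q{\left(s \right)} = s + 0 = s$)
$l{\left(S \right)} = 7$
$D{\left(y,T \right)} = y^{2}$ ($D{\left(y,T \right)} = \left(y - 0\right) y = \left(y + 0\right) y = y y = y^{2}$)
$f{\left(8,23 \right)} + 373 D{\left(l{\left(3 \right)},-4 \right)} = -8 + 373 \cdot 7^{2} = -8 + 373 \cdot 49 = -8 + 18277 = 18269$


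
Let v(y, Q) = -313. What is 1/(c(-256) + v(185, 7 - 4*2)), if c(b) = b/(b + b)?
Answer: -2/625 ≈ -0.0032000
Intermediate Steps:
c(b) = ½ (c(b) = b/((2*b)) = b*(1/(2*b)) = ½)
1/(c(-256) + v(185, 7 - 4*2)) = 1/(½ - 313) = 1/(-625/2) = -2/625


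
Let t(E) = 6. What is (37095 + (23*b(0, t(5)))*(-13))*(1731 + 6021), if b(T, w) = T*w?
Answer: 287560440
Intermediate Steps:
(37095 + (23*b(0, t(5)))*(-13))*(1731 + 6021) = (37095 + (23*(0*6))*(-13))*(1731 + 6021) = (37095 + (23*0)*(-13))*7752 = (37095 + 0*(-13))*7752 = (37095 + 0)*7752 = 37095*7752 = 287560440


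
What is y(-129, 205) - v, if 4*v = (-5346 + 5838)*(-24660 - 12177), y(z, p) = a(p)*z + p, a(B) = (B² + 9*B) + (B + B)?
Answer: -1180964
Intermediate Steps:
a(B) = B² + 11*B (a(B) = (B² + 9*B) + 2*B = B² + 11*B)
y(z, p) = p + p*z*(11 + p) (y(z, p) = (p*(11 + p))*z + p = p*z*(11 + p) + p = p + p*z*(11 + p))
v = -4530951 (v = ((-5346 + 5838)*(-24660 - 12177))/4 = (492*(-36837))/4 = (¼)*(-18123804) = -4530951)
y(-129, 205) - v = 205*(1 - 129*(11 + 205)) - 1*(-4530951) = 205*(1 - 129*216) + 4530951 = 205*(1 - 27864) + 4530951 = 205*(-27863) + 4530951 = -5711915 + 4530951 = -1180964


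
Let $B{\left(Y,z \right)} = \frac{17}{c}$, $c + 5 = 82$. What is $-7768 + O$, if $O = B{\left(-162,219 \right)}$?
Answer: $- \frac{598119}{77} \approx -7767.8$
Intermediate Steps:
$c = 77$ ($c = -5 + 82 = 77$)
$B{\left(Y,z \right)} = \frac{17}{77}$
$O = \frac{17}{77} \approx 0.22078$
$-7768 + O = -7768 + \frac{17}{77} = - \frac{598119}{77}$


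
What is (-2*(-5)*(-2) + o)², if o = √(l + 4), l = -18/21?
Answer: (140 - √154)²/49 ≈ 332.23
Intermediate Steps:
l = -6/7 (l = -18*1/21 = -6/7 ≈ -0.85714)
o = √154/7 (o = √(-6/7 + 4) = √(22/7) = √154/7 ≈ 1.7728)
(-2*(-5)*(-2) + o)² = (-2*(-5)*(-2) + √154/7)² = (10*(-2) + √154/7)² = (-20 + √154/7)²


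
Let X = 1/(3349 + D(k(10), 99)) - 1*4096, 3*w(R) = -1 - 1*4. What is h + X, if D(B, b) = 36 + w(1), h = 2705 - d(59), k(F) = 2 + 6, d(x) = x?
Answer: -14717497/10150 ≈ -1450.0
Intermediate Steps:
k(F) = 8
h = 2646 (h = 2705 - 1*59 = 2705 - 59 = 2646)
w(R) = -5/3 (w(R) = (-1 - 1*4)/3 = (-1 - 4)/3 = (⅓)*(-5) = -5/3)
D(B, b) = 103/3 (D(B, b) = 36 - 5/3 = 103/3)
X = -41574397/10150 (X = 1/(3349 + 103/3) - 1*4096 = 1/(10150/3) - 4096 = 3/10150 - 4096 = -41574397/10150 ≈ -4096.0)
h + X = 2646 - 41574397/10150 = -14717497/10150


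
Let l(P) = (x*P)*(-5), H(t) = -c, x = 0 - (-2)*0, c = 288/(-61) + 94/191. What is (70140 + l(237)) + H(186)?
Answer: 817250414/11651 ≈ 70144.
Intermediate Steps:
c = -49274/11651 (c = 288*(-1/61) + 94*(1/191) = -288/61 + 94/191 = -49274/11651 ≈ -4.2292)
x = 0 (x = 0 - 1*0 = 0 + 0 = 0)
H(t) = 49274/11651 (H(t) = -1*(-49274/11651) = 49274/11651)
l(P) = 0 (l(P) = (0*P)*(-5) = 0*(-5) = 0)
(70140 + l(237)) + H(186) = (70140 + 0) + 49274/11651 = 70140 + 49274/11651 = 817250414/11651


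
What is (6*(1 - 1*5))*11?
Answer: -264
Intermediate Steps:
(6*(1 - 1*5))*11 = (6*(1 - 5))*11 = (6*(-4))*11 = -24*11 = -264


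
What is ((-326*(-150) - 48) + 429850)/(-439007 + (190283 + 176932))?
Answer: -34193/5128 ≈ -6.6679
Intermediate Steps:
((-326*(-150) - 48) + 429850)/(-439007 + (190283 + 176932)) = ((48900 - 48) + 429850)/(-439007 + 367215) = (48852 + 429850)/(-71792) = 478702*(-1/71792) = -34193/5128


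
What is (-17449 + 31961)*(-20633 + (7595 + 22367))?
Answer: 135382448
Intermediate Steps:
(-17449 + 31961)*(-20633 + (7595 + 22367)) = 14512*(-20633 + 29962) = 14512*9329 = 135382448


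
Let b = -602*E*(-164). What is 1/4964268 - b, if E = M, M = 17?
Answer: -8331908268767/4964268 ≈ -1.6784e+6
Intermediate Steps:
E = 17
b = 1678376 (b = -602*17*(-164) = -86*119*(-164) = -10234*(-164) = 1678376)
1/4964268 - b = 1/4964268 - 1*1678376 = 1/4964268 - 1678376 = -8331908268767/4964268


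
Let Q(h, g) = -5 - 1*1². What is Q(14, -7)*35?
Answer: -210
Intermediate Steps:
Q(h, g) = -6 (Q(h, g) = -5 - 1*1 = -5 - 1 = -6)
Q(14, -7)*35 = -6*35 = -210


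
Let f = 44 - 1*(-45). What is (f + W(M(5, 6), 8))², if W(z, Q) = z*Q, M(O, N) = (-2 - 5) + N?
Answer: 6561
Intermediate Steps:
M(O, N) = -7 + N
W(z, Q) = Q*z
f = 89 (f = 44 + 45 = 89)
(f + W(M(5, 6), 8))² = (89 + 8*(-7 + 6))² = (89 + 8*(-1))² = (89 - 8)² = 81² = 6561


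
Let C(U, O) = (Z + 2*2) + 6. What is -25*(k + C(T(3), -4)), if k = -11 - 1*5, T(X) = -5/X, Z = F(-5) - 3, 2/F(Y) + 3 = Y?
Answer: 925/4 ≈ 231.25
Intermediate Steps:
F(Y) = 2/(-3 + Y)
Z = -13/4 (Z = 2/(-3 - 5) - 3 = 2/(-8) - 3 = 2*(-1/8) - 3 = -1/4 - 3 = -13/4 ≈ -3.2500)
C(U, O) = 27/4 (C(U, O) = (-13/4 + 2*2) + 6 = (-13/4 + 4) + 6 = 3/4 + 6 = 27/4)
k = -16 (k = -11 - 5 = -16)
-25*(k + C(T(3), -4)) = -25*(-16 + 27/4) = -25*(-37/4) = 925/4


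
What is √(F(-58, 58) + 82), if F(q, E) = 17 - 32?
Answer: √67 ≈ 8.1853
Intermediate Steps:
F(q, E) = -15
√(F(-58, 58) + 82) = √(-15 + 82) = √67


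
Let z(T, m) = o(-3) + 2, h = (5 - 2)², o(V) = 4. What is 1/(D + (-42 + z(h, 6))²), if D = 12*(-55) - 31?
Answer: 1/605 ≈ 0.0016529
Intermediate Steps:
h = 9 (h = 3² = 9)
D = -691 (D = -660 - 31 = -691)
z(T, m) = 6 (z(T, m) = 4 + 2 = 6)
1/(D + (-42 + z(h, 6))²) = 1/(-691 + (-42 + 6)²) = 1/(-691 + (-36)²) = 1/(-691 + 1296) = 1/605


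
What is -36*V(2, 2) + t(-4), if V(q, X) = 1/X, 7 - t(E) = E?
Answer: -7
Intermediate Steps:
t(E) = 7 - E
-36*V(2, 2) + t(-4) = -36/2 + (7 - 1*(-4)) = -36*½ + (7 + 4) = -18 + 11 = -7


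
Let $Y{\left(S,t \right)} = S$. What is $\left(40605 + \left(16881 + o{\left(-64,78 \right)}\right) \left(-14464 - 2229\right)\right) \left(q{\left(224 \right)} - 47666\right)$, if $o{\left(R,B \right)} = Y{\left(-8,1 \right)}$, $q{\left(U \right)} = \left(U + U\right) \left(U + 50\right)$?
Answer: $-21145748153024$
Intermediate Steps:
$q{\left(U \right)} = 2 U \left(50 + U\right)$
$o{\left(R,B \right)} = -8$
$\left(40605 + \left(16881 + o{\left(-64,78 \right)}\right) \left(-14464 - 2229\right)\right) \left(q{\left(224 \right)} - 47666\right) = \left(40605 + \left(16881 - 8\right) \left(-14464 - 2229\right)\right) \left(2 \cdot 224 \left(50 + 224\right) - 47666\right) = \left(40605 + 16873 \left(-16693\right)\right) \left(2 \cdot 224 \cdot 274 - 47666\right) = \left(40605 - 281660989\right) \left(122752 - 47666\right) = \left(-281620384\right) 75086 = -21145748153024$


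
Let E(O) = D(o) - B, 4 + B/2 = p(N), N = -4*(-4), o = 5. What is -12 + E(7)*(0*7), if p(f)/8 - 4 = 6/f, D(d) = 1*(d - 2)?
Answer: -12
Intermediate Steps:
D(d) = -2 + d (D(d) = 1*(-2 + d) = -2 + d)
N = 16
p(f) = 32 + 48/f (p(f) = 32 + 8*(6/f) = 32 + 48/f)
B = 62 (B = -8 + 2*(32 + 48/16) = -8 + 2*(32 + 48*(1/16)) = -8 + 2*(32 + 3) = -8 + 2*35 = -8 + 70 = 62)
E(O) = -59 (E(O) = (-2 + 5) - 1*62 = 3 - 62 = -59)
-12 + E(7)*(0*7) = -12 - 0*7 = -12 - 59*0 = -12 + 0 = -12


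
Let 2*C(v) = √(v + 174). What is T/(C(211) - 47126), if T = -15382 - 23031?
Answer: 7241004152/8883439119 + 76826*√385/8883439119 ≈ 0.81528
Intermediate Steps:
C(v) = √(174 + v)/2 (C(v) = √(v + 174)/2 = √(174 + v)/2)
T = -38413
T/(C(211) - 47126) = -38413/(√(174 + 211)/2 - 47126) = -38413/(√385/2 - 47126) = -38413/(-47126 + √385/2)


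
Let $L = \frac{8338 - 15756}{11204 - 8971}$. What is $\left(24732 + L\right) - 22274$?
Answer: $\frac{5481296}{2233} \approx 2454.7$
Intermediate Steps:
$L = - \frac{7418}{2233} \approx -3.322$
$\left(24732 + L\right) - 22274 = \left(24732 - \frac{7418}{2233}\right) - 22274 = \frac{55219138}{2233} - 22274 = \frac{5481296}{2233}$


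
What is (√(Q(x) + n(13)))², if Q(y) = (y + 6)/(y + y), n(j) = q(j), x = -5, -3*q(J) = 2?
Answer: -23/30 ≈ -0.76667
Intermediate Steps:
q(J) = -⅔ (q(J) = -⅓*2 = -⅔)
n(j) = -⅔
Q(y) = (6 + y)/(2*y) (Q(y) = (6 + y)/((2*y)) = (6 + y)*(1/(2*y)) = (6 + y)/(2*y))
(√(Q(x) + n(13)))² = (√((½)*(6 - 5)/(-5) - ⅔))² = (√((½)*(-⅕)*1 - ⅔))² = (√(-⅒ - ⅔))² = (√(-23/30))² = (I*√690/30)² = -23/30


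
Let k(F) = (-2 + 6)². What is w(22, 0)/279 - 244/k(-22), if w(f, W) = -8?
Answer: -17051/1116 ≈ -15.279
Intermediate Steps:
k(F) = 16 (k(F) = 4² = 16)
w(22, 0)/279 - 244/k(-22) = -8/279 - 244/16 = -8*1/279 - 244*1/16 = -8/279 - 61/4 = -17051/1116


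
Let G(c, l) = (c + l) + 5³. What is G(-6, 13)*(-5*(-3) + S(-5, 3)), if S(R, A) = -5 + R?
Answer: 660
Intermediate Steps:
G(c, l) = 125 + c + l (G(c, l) = (c + l) + 125 = 125 + c + l)
G(-6, 13)*(-5*(-3) + S(-5, 3)) = (125 - 6 + 13)*(-5*(-3) + (-5 - 5)) = 132*(15 - 10) = 132*5 = 660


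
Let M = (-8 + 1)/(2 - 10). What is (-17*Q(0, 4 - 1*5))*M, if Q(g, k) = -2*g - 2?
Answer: 119/4 ≈ 29.750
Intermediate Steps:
Q(g, k) = -2 - 2*g
M = 7/8 (M = -7/(-8) = -7*(-1/8) = 7/8 ≈ 0.87500)
(-17*Q(0, 4 - 1*5))*M = -17*(-2 - 2*0)*(7/8) = -17*(-2 + 0)*(7/8) = -17*(-2)*(7/8) = 34*(7/8) = 119/4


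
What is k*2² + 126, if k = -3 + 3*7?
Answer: 198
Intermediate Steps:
k = 18 (k = -3 + 21 = 18)
k*2² + 126 = 18*2² + 126 = 18*4 + 126 = 72 + 126 = 198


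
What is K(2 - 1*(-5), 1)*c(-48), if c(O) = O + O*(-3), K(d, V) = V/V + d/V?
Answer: 768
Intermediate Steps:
K(d, V) = 1 + d/V
c(O) = -2*O (c(O) = O - 3*O = -2*O)
K(2 - 1*(-5), 1)*c(-48) = ((1 + (2 - 1*(-5)))/1)*(-2*(-48)) = (1*(1 + (2 + 5)))*96 = (1*(1 + 7))*96 = (1*8)*96 = 8*96 = 768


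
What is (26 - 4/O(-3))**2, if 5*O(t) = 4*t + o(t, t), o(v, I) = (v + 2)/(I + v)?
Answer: 3865156/5041 ≈ 766.74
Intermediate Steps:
o(v, I) = (2 + v)/(I + v)
O(t) = 4*t/5 + (2 + t)/(10*t) (O(t) = (4*t + (2 + t)/(t + t))/5 = (4*t + (2 + t)/((2*t)))/5 = (4*t + (1/(2*t))*(2 + t))/5 = (4*t + (2 + t)/(2*t))/5 = 4*t/5 + (2 + t)/(10*t))
(26 - 4/O(-3))**2 = (26 - 4*(-30/(2 - 3 + 8*(-3)**2)))**2 = (26 - 4*(-30/(2 - 3 + 8*9)))**2 = (26 - 4*(-30/(2 - 3 + 72)))**2 = (26 - 4/((1/10)*(-1/3)*71))**2 = (26 - 4/(-71/30))**2 = (26 - 4*(-30/71))**2 = (26 + 120/71)**2 = (1966/71)**2 = 3865156/5041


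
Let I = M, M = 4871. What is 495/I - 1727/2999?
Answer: -6927712/14608129 ≈ -0.47424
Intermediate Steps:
I = 4871
495/I - 1727/2999 = 495/4871 - 1727/2999 = -6927712/14608129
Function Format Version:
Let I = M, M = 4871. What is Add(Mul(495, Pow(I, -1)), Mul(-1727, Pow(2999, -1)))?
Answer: Rational(-6927712, 14608129) ≈ -0.47424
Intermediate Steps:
I = 4871
Add(Mul(495, Pow(I, -1)), Mul(-1727, Pow(2999, -1))) = Add(Mul(495, Pow(4871, -1)), Mul(-1727, Pow(2999, -1))) = Add(Mul(495, Rational(1, 4871)), Mul(-1727, Rational(1, 2999))) = Add(Rational(495, 4871), Rational(-1727, 2999)) = Rational(-6927712, 14608129)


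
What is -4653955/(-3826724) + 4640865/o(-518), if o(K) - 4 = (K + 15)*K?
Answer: 9485967341575/498541775996 ≈ 19.027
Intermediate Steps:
o(K) = 4 + K*(15 + K) (o(K) = 4 + (K + 15)*K = 4 + (15 + K)*K = 4 + K*(15 + K))
-4653955/(-3826724) + 4640865/o(-518) = -4653955/(-3826724) + 4640865/(4 + (-518)² + 15*(-518)) = -4653955*(-1/3826724) + 4640865/(4 + 268324 - 7770) = 4653955/3826724 + 4640865/260558 = 9485967341575/498541775996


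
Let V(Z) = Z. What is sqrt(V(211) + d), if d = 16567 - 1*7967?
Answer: 3*sqrt(979) ≈ 93.867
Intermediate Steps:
d = 8600 (d = 16567 - 7967 = 8600)
sqrt(V(211) + d) = sqrt(211 + 8600) = sqrt(8811) = 3*sqrt(979)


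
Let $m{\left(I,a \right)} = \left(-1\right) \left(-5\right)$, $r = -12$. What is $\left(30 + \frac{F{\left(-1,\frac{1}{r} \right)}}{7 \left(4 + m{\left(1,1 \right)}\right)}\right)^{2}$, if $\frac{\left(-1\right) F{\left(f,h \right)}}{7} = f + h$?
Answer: $\frac{10582009}{11664} \approx 907.24$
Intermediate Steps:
$F{\left(f,h \right)} = - 7 f - 7 h$ ($F{\left(f,h \right)} = - 7 \left(f + h\right) = - 7 f - 7 h$)
$m{\left(I,a \right)} = 5$
$\left(30 + \frac{F{\left(-1,\frac{1}{r} \right)}}{7 \left(4 + m{\left(1,1 \right)}\right)}\right)^{2} = \left(30 + \frac{\left(-7\right) \left(-1\right) - \frac{7}{-12}}{7 \left(4 + 5\right)}\right)^{2} = \left(30 + \frac{7 - - \frac{7}{12}}{7 \cdot 9}\right)^{2} = \left(30 + \frac{7 + \frac{7}{12}}{63}\right)^{2} = \left(30 + \frac{91}{12} \cdot \frac{1}{63}\right)^{2} = \left(30 + \frac{13}{108}\right)^{2} = \left(\frac{3253}{108}\right)^{2} = \frac{10582009}{11664}$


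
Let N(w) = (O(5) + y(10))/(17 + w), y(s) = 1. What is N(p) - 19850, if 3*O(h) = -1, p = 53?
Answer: -2084249/105 ≈ -19850.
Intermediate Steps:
O(h) = -⅓ (O(h) = (⅓)*(-1) = -⅓)
N(w) = 2/(3*(17 + w)) (N(w) = (-⅓ + 1)/(17 + w) = 2/(3*(17 + w)))
N(p) - 19850 = 2/(3*(17 + 53)) - 19850 = (⅔)/70 - 19850 = (⅔)*(1/70) - 19850 = 1/105 - 19850 = -2084249/105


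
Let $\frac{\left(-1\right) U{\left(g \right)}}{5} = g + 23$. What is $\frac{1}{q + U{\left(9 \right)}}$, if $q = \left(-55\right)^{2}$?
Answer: $\frac{1}{2865} \approx 0.00034904$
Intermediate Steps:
$q = 3025$
$U{\left(g \right)} = -115 - 5 g$ ($U{\left(g \right)} = - 5 \left(g + 23\right) = - 5 \left(23 + g\right) = -115 - 5 g$)
$\frac{1}{q + U{\left(9 \right)}} = \frac{1}{3025 - 160} = \frac{1}{2865}$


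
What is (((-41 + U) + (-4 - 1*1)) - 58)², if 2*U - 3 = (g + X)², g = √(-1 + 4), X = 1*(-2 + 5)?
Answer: 37357/4 - 579*√3 ≈ 8336.4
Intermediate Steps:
X = 3 (X = 1*3 = 3)
g = √3 ≈ 1.7320
U = 3/2 + (3 + √3)²/2 (U = 3/2 + (√3 + 3)²/2 = 3/2 + (3 + √3)²/2 ≈ 12.696)
(((-41 + U) + (-4 - 1*1)) - 58)² = (((-41 + (15/2 + 3*√3)) + (-4 - 1*1)) - 58)² = (((-67/2 + 3*√3) + (-4 - 1)) - 58)² = (((-67/2 + 3*√3) - 5) - 58)² = ((-77/2 + 3*√3) - 58)² = (-193/2 + 3*√3)²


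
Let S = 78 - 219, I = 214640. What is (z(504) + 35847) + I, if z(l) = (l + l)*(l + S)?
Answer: 616391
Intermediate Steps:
S = -141
z(l) = 2*l*(-141 + l) (z(l) = (l + l)*(l - 141) = (2*l)*(-141 + l) = 2*l*(-141 + l))
(z(504) + 35847) + I = (2*504*(-141 + 504) + 35847) + 214640 = (2*504*363 + 35847) + 214640 = (365904 + 35847) + 214640 = 401751 + 214640 = 616391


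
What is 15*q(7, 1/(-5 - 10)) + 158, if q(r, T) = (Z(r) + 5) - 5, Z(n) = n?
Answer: 263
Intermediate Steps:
q(r, T) = r (q(r, T) = (r + 5) - 5 = (5 + r) - 5 = r)
15*q(7, 1/(-5 - 10)) + 158 = 15*7 + 158 = 105 + 158 = 263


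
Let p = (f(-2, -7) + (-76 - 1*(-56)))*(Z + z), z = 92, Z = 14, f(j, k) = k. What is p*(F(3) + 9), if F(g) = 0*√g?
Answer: -25758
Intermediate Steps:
F(g) = 0
p = -2862 (p = (-7 + (-76 - 1*(-56)))*(14 + 92) = (-7 + (-76 + 56))*106 = (-7 - 20)*106 = -27*106 = -2862)
p*(F(3) + 9) = -2862*(0 + 9) = -2862*9 = -25758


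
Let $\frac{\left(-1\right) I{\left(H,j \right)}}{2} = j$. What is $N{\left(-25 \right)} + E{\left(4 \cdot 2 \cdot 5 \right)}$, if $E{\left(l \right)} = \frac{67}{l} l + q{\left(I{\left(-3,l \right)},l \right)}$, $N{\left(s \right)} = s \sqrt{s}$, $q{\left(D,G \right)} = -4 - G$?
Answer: $23 - 125 i \approx 23.0 - 125.0 i$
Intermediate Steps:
$I{\left(H,j \right)} = - 2 j$
$N{\left(s \right)} = s^{\frac{3}{2}}$
$E{\left(l \right)} = 63 - l$ ($E{\left(l \right)} = \frac{67}{l} l - \left(4 + l\right) = 67 - \left(4 + l\right) = 63 - l$)
$N{\left(-25 \right)} + E{\left(4 \cdot 2 \cdot 5 \right)} = \left(-25\right)^{\frac{3}{2}} + \left(63 - 4 \cdot 2 \cdot 5\right) = - 125 i + \left(63 - 8 \cdot 5\right) = - 125 i + \left(63 - 40\right) = - 125 i + 23 = 23 - 125 i$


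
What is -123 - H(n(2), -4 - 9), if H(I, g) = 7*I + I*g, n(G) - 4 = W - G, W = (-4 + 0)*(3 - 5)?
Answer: -63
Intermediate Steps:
W = 8 (W = -4*(-2) = 8)
n(G) = 12 - G (n(G) = 4 + (8 - G) = 12 - G)
-123 - H(n(2), -4 - 9) = -123 - (12 - 1*2)*(7 + (-4 - 9)) = -123 - (12 - 2)*(7 - 13) = -123 - 10*(-6) = -123 - 1*(-60) = -123 + 60 = -63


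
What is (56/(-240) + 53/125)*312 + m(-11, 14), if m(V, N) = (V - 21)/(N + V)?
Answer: 18308/375 ≈ 48.821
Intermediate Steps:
m(V, N) = (-21 + V)/(N + V)
(56/(-240) + 53/125)*312 + m(-11, 14) = (56/(-240) + 53/125)*312 + (-21 - 11)/(14 - 11) = (56*(-1/240) + 53*(1/125))*312 - 32/3 = (-7/30 + 53/125)*312 + (1/3)*(-32) = (143/750)*312 - 32/3 = 7436/125 - 32/3 = 18308/375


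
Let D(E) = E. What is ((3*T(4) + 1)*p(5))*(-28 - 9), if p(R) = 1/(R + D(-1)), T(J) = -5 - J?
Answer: 481/2 ≈ 240.50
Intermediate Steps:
p(R) = 1/(-1 + R) (p(R) = 1/(R - 1) = 1/(-1 + R))
((3*T(4) + 1)*p(5))*(-28 - 9) = ((3*(-5 - 1*4) + 1)/(-1 + 5))*(-28 - 9) = ((3*(-5 - 4) + 1)/4)*(-37) = ((3*(-9) + 1)*(1/4))*(-37) = ((-27 + 1)*(1/4))*(-37) = -26*1/4*(-37) = -13/2*(-37) = 481/2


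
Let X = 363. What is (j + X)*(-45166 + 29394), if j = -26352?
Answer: 409898508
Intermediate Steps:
(j + X)*(-45166 + 29394) = (-26352 + 363)*(-45166 + 29394) = -25989*(-15772) = 409898508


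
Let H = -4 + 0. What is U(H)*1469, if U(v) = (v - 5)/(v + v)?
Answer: 13221/8 ≈ 1652.6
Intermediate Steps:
H = -4
U(v) = (-5 + v)/(2*v) (U(v) = (-5 + v)/((2*v)) = (-5 + v)*(1/(2*v)) = (-5 + v)/(2*v))
U(H)*1469 = ((½)*(-5 - 4)/(-4))*1469 = ((½)*(-¼)*(-9))*1469 = (9/8)*1469 = 13221/8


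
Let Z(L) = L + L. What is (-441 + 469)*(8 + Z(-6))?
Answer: -112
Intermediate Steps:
Z(L) = 2*L
(-441 + 469)*(8 + Z(-6)) = (-441 + 469)*(8 + 2*(-6)) = 28*(8 - 12) = 28*(-4) = -112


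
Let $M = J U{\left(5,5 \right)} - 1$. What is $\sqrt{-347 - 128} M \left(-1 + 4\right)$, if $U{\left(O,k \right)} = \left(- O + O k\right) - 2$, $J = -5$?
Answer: $- 1365 i \sqrt{19} \approx - 5949.9 i$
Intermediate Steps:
$U{\left(O,k \right)} = -2 - O + O k$
$M = -91$ ($M = - 5 \left(-2 - 5 + 5 \cdot 5\right) - 1 = - 5 \left(-2 - 5 + 25\right) - 1 = \left(-5\right) 18 - 1 = -90 - 1 = -91$)
$\sqrt{-347 - 128} M \left(-1 + 4\right) = \sqrt{-347 - 128} \left(- 91 \left(-1 + 4\right)\right) = \sqrt{-475} \left(\left(-91\right) 3\right) = 5 i \sqrt{19} \left(-273\right) = - 1365 i \sqrt{19}$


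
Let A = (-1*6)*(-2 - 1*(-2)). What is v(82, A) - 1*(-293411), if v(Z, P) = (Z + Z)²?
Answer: 320307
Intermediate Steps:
A = 0 (A = -6*(-2 + 2) = -6*0 = 0)
v(Z, P) = 4*Z² (v(Z, P) = (2*Z)² = 4*Z²)
v(82, A) - 1*(-293411) = 4*82² - 1*(-293411) = 4*6724 + 293411 = 26896 + 293411 = 320307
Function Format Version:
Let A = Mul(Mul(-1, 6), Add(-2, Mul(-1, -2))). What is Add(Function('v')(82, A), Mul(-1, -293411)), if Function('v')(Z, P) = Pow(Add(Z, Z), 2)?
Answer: 320307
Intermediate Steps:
A = 0 (A = Mul(-6, Add(-2, 2)) = Mul(-6, 0) = 0)
Function('v')(Z, P) = Mul(4, Pow(Z, 2)) (Function('v')(Z, P) = Pow(Mul(2, Z), 2) = Mul(4, Pow(Z, 2)))
Add(Function('v')(82, A), Mul(-1, -293411)) = Add(Mul(4, Pow(82, 2)), Mul(-1, -293411)) = Add(Mul(4, 6724), 293411) = Add(26896, 293411) = 320307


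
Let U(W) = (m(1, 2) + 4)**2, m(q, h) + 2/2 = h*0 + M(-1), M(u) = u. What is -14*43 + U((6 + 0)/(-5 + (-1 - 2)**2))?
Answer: -598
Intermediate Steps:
m(q, h) = -2 (m(q, h) = -1 + (h*0 - 1) = -1 + (0 - 1) = -1 - 1 = -2)
U(W) = 4 (U(W) = (-2 + 4)**2 = 2**2 = 4)
-14*43 + U((6 + 0)/(-5 + (-1 - 2)**2)) = -14*43 + 4 = -602 + 4 = -598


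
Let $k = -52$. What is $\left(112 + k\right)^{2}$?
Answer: $3600$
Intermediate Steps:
$\left(112 + k\right)^{2} = \left(112 - 52\right)^{2} = 60^{2} = 3600$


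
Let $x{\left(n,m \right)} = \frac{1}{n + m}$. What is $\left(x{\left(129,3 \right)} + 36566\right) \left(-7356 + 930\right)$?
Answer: $- \frac{5169409623}{22} \approx -2.3497 \cdot 10^{8}$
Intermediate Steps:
$x{\left(n,m \right)} = \frac{1}{m + n}$
$\left(x{\left(129,3 \right)} + 36566\right) \left(-7356 + 930\right) = \left(\frac{1}{3 + 129} + 36566\right) \left(-7356 + 930\right) = \left(\frac{1}{132} + 36566\right) \left(-6426\right) = \frac{4826713}{132} \left(-6426\right) = - \frac{5169409623}{22}$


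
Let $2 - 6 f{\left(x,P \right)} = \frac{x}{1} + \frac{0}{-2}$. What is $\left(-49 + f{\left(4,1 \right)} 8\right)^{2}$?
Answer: $\frac{24025}{9} \approx 2669.4$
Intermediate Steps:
$f{\left(x,P \right)} = \frac{1}{3} - \frac{x}{6}$ ($f{\left(x,P \right)} = \frac{1}{3} - \frac{\frac{x}{1} + \frac{0}{-2}}{6} = \frac{1}{3} - \frac{x 1 + 0 \left(- \frac{1}{2}\right)}{6} = \frac{1}{3} - \frac{x + 0}{6} = \frac{1}{3} - \frac{x}{6}$)
$\left(-49 + f{\left(4,1 \right)} 8\right)^{2} = \left(-49 + \left(\frac{1}{3} - \frac{2}{3}\right) 8\right)^{2} = \left(-49 - \frac{8}{3}\right)^{2} = \left(- \frac{155}{3}\right)^{2} = \frac{24025}{9}$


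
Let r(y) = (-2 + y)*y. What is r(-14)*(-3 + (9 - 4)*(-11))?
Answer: -12992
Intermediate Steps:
r(y) = y*(-2 + y)
r(-14)*(-3 + (9 - 4)*(-11)) = (-14*(-2 - 14))*(-3 + (9 - 4)*(-11)) = (-14*(-16))*(-3 + 5*(-11)) = 224*(-3 - 55) = 224*(-58) = -12992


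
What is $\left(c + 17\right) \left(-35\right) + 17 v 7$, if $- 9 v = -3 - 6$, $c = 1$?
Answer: $-511$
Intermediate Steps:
$v = 1$ ($v = - \frac{-3 - 6}{9} = \left(- \frac{1}{9}\right) \left(-9\right) = 1$)
$\left(c + 17\right) \left(-35\right) + 17 v 7 = \left(1 + 17\right) \left(-35\right) + 17 \cdot 1 \cdot 7 = 18 \left(-35\right) + 17 \cdot 7 = -630 + 119 = -511$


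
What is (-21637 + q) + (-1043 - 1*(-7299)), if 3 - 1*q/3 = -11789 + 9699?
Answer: -9102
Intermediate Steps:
q = 6279 (q = 9 - 3*(-11789 + 9699) = 9 - 3*(-2090) = 9 + 6270 = 6279)
(-21637 + q) + (-1043 - 1*(-7299)) = (-21637 + 6279) + (-1043 - 1*(-7299)) = -15358 + (-1043 + 7299) = -15358 + 6256 = -9102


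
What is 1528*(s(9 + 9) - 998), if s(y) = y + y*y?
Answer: -1002368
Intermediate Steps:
s(y) = y + y²
1528*(s(9 + 9) - 998) = 1528*((9 + 9)*(1 + (9 + 9)) - 998) = 1528*(18*(1 + 18) - 998) = 1528*(18*19 - 998) = 1528*(342 - 998) = 1528*(-656) = -1002368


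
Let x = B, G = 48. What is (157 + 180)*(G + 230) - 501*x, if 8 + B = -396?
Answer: 296090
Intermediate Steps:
B = -404 (B = -8 - 396 = -404)
x = -404
(157 + 180)*(G + 230) - 501*x = (157 + 180)*(48 + 230) - 501*(-404) = 337*278 + 202404 = 93686 + 202404 = 296090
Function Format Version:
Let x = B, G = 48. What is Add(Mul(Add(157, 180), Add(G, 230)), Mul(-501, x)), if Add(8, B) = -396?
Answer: 296090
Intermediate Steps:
B = -404 (B = Add(-8, -396) = -404)
x = -404
Add(Mul(Add(157, 180), Add(G, 230)), Mul(-501, x)) = Add(Mul(Add(157, 180), Add(48, 230)), Mul(-501, -404)) = Add(Mul(337, 278), 202404) = Add(93686, 202404) = 296090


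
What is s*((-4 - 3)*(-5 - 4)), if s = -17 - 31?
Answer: -3024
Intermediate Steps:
s = -48
s*((-4 - 3)*(-5 - 4)) = -48*(-4 - 3)*(-5 - 4) = -(-336)*(-9) = -48*63 = -3024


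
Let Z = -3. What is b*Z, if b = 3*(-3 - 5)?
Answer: 72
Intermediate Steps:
b = -24 (b = 3*(-8) = -24)
b*Z = -24*(-3) = 72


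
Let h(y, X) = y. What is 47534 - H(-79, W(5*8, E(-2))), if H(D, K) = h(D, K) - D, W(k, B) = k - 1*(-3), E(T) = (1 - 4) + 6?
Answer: 47534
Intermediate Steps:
E(T) = 3 (E(T) = -3 + 6 = 3)
W(k, B) = 3 + k (W(k, B) = k + 3 = 3 + k)
H(D, K) = 0 (H(D, K) = D - D = 0)
47534 - H(-79, W(5*8, E(-2))) = 47534 - 1*0 = 47534 + 0 = 47534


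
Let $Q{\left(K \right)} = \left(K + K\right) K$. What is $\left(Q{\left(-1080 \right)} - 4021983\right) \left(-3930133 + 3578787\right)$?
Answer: $593487690318$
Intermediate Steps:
$Q{\left(K \right)} = 2 K^{2}$ ($Q{\left(K \right)} = 2 K K = 2 K^{2}$)
$\left(Q{\left(-1080 \right)} - 4021983\right) \left(-3930133 + 3578787\right) = \left(2 \left(-1080\right)^{2} - 4021983\right) \left(-3930133 + 3578787\right) = \left(2 \cdot 1166400 - 4021983\right) \left(-351346\right) = \left(2332800 - 4021983\right) \left(-351346\right) = \left(-1689183\right) \left(-351346\right) = 593487690318$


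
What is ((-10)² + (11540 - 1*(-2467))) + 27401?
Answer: 41508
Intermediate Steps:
((-10)² + (11540 - 1*(-2467))) + 27401 = (100 + (11540 + 2467)) + 27401 = (100 + 14007) + 27401 = 14107 + 27401 = 41508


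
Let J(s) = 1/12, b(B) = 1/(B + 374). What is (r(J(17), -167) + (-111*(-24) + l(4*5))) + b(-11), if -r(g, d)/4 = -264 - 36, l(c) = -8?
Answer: 1399729/363 ≈ 3856.0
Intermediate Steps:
b(B) = 1/(374 + B)
J(s) = 1/12
r(g, d) = 1200 (r(g, d) = -4*(-264 - 36) = -4*(-300) = 1200)
(r(J(17), -167) + (-111*(-24) + l(4*5))) + b(-11) = (1200 + (-111*(-24) - 8)) + 1/(374 - 11) = (1200 + (2664 - 8)) + 1/363 = (1200 + 2656) + 1/363 = 3856 + 1/363 = 1399729/363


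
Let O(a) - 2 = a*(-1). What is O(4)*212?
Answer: -424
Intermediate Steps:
O(a) = 2 - a (O(a) = 2 + a*(-1) = 2 - a)
O(4)*212 = (2 - 1*4)*212 = (2 - 4)*212 = -2*212 = -424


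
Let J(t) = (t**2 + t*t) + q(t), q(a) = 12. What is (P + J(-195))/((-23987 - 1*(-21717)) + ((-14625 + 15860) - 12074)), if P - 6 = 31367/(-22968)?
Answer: -1747098457/301087512 ≈ -5.8026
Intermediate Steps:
P = 106441/22968 (P = 6 + 31367/(-22968) = 6 + 31367*(-1/22968) = 6 - 31367/22968 = 106441/22968 ≈ 4.6343)
J(t) = 12 + 2*t**2 (J(t) = (t**2 + t*t) + 12 = (t**2 + t**2) + 12 = 2*t**2 + 12 = 12 + 2*t**2)
(P + J(-195))/((-23987 - 1*(-21717)) + ((-14625 + 15860) - 12074)) = (106441/22968 + (12 + 2*(-195)**2))/((-23987 - 1*(-21717)) + ((-14625 + 15860) - 12074)) = (106441/22968 + (12 + 2*38025))/((-23987 + 21717) + (1235 - 12074)) = (106441/22968 + (12 + 76050))/(-2270 - 10839) = (106441/22968 + 76062)/(-13109) = (1747098457/22968)*(-1/13109) = -1747098457/301087512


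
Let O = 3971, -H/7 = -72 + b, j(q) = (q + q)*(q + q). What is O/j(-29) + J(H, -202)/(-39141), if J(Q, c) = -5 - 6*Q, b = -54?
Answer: 173248019/131670324 ≈ 1.3158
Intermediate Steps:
j(q) = 4*q**2 (j(q) = (2*q)*(2*q) = 4*q**2)
H = 882 (H = -7*(-72 - 54) = -7*(-126) = 882)
O/j(-29) + J(H, -202)/(-39141) = 3971/((4*(-29)**2)) + (-5 - 6*882)/(-39141) = 3971/((4*841)) + (-5 - 5292)*(-1/39141) = 3971/3364 - 5297*(-1/39141) = 3971*(1/3364) + 5297/39141 = 3971/3364 + 5297/39141 = 173248019/131670324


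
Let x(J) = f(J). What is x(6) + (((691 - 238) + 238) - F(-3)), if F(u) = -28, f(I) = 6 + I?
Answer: 731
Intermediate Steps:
x(J) = 6 + J
x(6) + (((691 - 238) + 238) - F(-3)) = (6 + 6) + (((691 - 238) + 238) - 1*(-28)) = 12 + ((453 + 238) + 28) = 12 + (691 + 28) = 12 + 719 = 731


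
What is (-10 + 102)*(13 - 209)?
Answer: -18032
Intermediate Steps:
(-10 + 102)*(13 - 209) = 92*(-196) = -18032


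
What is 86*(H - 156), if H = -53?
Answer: -17974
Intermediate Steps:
86*(H - 156) = 86*(-53 - 156) = 86*(-209) = -17974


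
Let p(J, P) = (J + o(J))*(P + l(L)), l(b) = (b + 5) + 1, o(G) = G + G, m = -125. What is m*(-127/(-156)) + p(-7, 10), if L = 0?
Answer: -68291/156 ≈ -437.76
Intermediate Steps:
o(G) = 2*G
l(b) = 6 + b (l(b) = (5 + b) + 1 = 6 + b)
p(J, P) = 3*J*(6 + P) (p(J, P) = (J + 2*J)*(P + (6 + 0)) = (3*J)*(P + 6) = (3*J)*(6 + P) = 3*J*(6 + P))
m*(-127/(-156)) + p(-7, 10) = -(-15875)/(-156) + 3*(-7)*(6 + 10) = -(-15875)*(-1)/156 + 3*(-7)*16 = -125*127/156 - 336 = -15875/156 - 336 = -68291/156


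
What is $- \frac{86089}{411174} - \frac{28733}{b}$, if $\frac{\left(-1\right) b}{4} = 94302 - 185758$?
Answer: $- \frac{21653842439}{75208658688} \approx -0.28792$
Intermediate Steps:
$b = 365824$ ($b = - 4 \left(94302 - 185758\right) = \left(-4\right) \left(-91456\right) = 365824$)
$- \frac{86089}{411174} - \frac{28733}{b} = - \frac{86089}{411174} - \frac{28733}{365824} = - \frac{21653842439}{75208658688}$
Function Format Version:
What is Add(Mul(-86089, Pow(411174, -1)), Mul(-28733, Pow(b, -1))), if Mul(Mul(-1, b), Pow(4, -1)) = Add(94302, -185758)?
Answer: Rational(-21653842439, 75208658688) ≈ -0.28792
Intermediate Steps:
b = 365824 (b = Mul(-4, Add(94302, -185758)) = Mul(-4, -91456) = 365824)
Add(Mul(-86089, Pow(411174, -1)), Mul(-28733, Pow(b, -1))) = Add(Mul(-86089, Pow(411174, -1)), Mul(-28733, Pow(365824, -1))) = Add(Mul(-86089, Rational(1, 411174)), Mul(-28733, Rational(1, 365824))) = Add(Rational(-86089, 411174), Rational(-28733, 365824)) = Rational(-21653842439, 75208658688)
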